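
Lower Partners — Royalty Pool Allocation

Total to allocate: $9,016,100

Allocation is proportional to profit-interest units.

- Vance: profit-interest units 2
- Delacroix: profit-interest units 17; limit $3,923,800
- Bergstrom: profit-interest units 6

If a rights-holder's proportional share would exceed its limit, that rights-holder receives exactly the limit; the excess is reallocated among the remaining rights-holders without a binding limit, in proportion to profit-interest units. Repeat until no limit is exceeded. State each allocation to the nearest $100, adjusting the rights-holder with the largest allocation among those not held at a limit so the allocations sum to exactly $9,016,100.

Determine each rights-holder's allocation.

Sum of profit-interest units: 25.
Proportional shares (ignoring caps): Vance 721,288.00; Delacroix 6,130,948.00; Bergstrom 2,163,864.00.
Capped: Delacroix ($3,923,800); remaining pool $5,092,300 reallocated over remaining profit-interest units 8.
Remaining shares: Vance 1,273,075.00 → $1,273,100; Bergstrom 3,819,225.00 → $3,819,200.

Vance: $1,273,100; Delacroix: $3,923,800; Bergstrom: $3,819,200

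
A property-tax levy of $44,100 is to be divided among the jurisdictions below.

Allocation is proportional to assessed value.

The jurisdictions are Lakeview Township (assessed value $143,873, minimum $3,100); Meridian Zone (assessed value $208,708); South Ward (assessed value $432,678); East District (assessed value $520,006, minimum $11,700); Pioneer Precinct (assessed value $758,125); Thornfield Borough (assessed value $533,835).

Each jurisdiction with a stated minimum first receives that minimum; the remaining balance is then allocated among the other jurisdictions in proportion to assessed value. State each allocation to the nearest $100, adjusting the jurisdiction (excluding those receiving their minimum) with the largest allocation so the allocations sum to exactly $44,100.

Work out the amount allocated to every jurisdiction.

Minimums first: Lakeview Township $3,100; East District $11,700. Residual $29,300.
Residual split over remaining assessed value 1,933,346: Meridian Zone 3,162.99 → $3,200; South Ward 6,557.27 → $6,600; Pioneer Precinct 11,489.44 → $11,500; Thornfield Borough 8,090.31 → $8,100.
Rounding difference −$100 applied to Pioneer Precinct → $11,400.

Lakeview Township: $3,100 | Meridian Zone: $3,200 | South Ward: $6,600 | East District: $11,700 | Pioneer Precinct: $11,400 | Thornfield Borough: $8,100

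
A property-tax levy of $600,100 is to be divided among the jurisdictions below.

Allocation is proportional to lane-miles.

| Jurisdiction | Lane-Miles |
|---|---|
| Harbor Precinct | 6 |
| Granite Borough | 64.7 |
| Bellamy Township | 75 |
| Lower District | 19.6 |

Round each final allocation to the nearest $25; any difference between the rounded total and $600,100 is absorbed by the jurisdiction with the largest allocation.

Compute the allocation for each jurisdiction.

Sum of lane-miles: 165.3.
Raw shares: Harbor Precinct 6/165.3 × $600,100 = 21,782.21; Granite Borough 64.7/165.3 × $600,100 = 234,884.88; Bellamy Township 75/165.3 × $600,100 = 272,277.68; Lower District 19.6/165.3 × $600,100 = 71,155.23.
After rounding ($25): Harbor Precinct $21,775; Granite Borough $234,875; Bellamy Township $272,275; Lower District $71,150. Sum = $600,075.
Difference $600,100 − $600,075 = +$25 applied to largest allocation (Bellamy Township): Bellamy Township becomes $272,300.

Harbor Precinct: $21,775 | Granite Borough: $234,875 | Bellamy Township: $272,300 | Lower District: $71,150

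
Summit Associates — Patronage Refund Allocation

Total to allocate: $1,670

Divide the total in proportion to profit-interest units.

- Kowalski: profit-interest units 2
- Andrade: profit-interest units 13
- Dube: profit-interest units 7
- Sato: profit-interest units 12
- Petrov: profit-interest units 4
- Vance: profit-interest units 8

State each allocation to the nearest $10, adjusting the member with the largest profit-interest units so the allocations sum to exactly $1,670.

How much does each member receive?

Kowalski: $70 | Andrade: $470 | Dube: $250 | Sato: $440 | Petrov: $150 | Vance: $290

Profit-interest units total: 2 + 13 + 7 + 12 + 4 + 8 = 46.
Pro-rata amounts: Kowalski 72.61; Andrade 471.96; Dube 254.13; Sato 435.65; Petrov 145.22; Vance 290.43.
After rounding ($10): Kowalski $70; Andrade $470; Dube $250; Sato $440; Petrov $150; Vance $290. Sum = $1,670.
No rounding difference to absorb.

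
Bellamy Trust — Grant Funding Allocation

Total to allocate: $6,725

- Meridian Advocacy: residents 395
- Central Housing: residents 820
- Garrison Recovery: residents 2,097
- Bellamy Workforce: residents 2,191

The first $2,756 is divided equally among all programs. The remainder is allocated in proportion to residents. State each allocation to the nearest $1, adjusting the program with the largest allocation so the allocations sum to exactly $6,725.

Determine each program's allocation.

Meridian Advocacy: $974 | Central Housing: $1,280 | Garrison Recovery: $2,201 | Bellamy Workforce: $2,270

Equal tier: $2,756 ÷ 4 = $689 apiece.
Remainder $3,969 by residents (total 5,503): Meridian Advocacy 284.89 → $285; Central Housing 591.42 → $591; Garrison Recovery 1,512.45 → $1,512; Bellamy Workforce 1,580.24 → $1,580.
Rounding difference +$1 on remainder applied to Bellamy Workforce.
Totals: Meridian Advocacy $689 + $285 = $974; Central Housing $689 + $591 = $1,280; Garrison Recovery $689 + $1,512 = $2,201; Bellamy Workforce $689 + $1,581 = $2,270.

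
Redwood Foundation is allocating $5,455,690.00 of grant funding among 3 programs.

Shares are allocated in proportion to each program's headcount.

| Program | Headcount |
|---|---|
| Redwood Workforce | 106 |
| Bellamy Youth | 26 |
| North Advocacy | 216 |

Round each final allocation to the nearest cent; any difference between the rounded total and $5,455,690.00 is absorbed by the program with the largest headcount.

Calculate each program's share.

Redwood Workforce: $1,661,790.63; Bellamy Youth: $407,609.02; North Advocacy: $3,386,290.35

Total headcount = 106 + 26 + 216 = 348.
Proportional shares: Redwood Workforce 1,661,790.6322; Bellamy Youth 407,609.0230; North Advocacy 3,386,290.3448.
At nearest cent: Redwood Workforce $1,661,790.63; Bellamy Youth $407,609.02; North Advocacy $3,386,290.34. Sum = $5,455,689.99.
Difference $5,455,690.00 − $5,455,689.99 = +$0.01 applied to largest headcount (North Advocacy): North Advocacy becomes $3,386,290.35.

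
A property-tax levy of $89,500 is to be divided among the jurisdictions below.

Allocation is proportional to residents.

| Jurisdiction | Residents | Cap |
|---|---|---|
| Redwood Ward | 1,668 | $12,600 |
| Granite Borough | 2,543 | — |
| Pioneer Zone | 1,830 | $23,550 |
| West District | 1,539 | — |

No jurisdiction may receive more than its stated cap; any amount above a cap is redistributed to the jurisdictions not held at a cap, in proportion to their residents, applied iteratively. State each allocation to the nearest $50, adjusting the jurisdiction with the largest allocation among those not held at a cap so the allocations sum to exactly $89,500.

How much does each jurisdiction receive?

Redwood Ward: $12,600; Granite Borough: $33,250; Pioneer Zone: $23,550; West District: $20,100

Sum of residents: 7,580.
Proportional shares (ignoring caps): Redwood Ward 19,694.72; Granite Borough 30,026.19; Pioneer Zone 21,607.52; West District 18,171.57.
Capped: Redwood Ward ($12,600); remaining pool $76,900 reallocated over remaining residents 5,912.
Capped: Pioneer Zone ($23,550); remaining pool $53,350 reallocated over remaining residents 4,082.
Shares after redistribution: Granite Borough 33,235.93 → $33,250; West District 20,114.07 → $20,100.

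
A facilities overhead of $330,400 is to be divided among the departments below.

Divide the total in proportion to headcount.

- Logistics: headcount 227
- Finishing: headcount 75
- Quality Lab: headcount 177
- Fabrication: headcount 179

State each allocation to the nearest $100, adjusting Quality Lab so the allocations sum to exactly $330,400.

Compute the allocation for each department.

Logistics: $114,000 | Finishing: $37,700 | Quality Lab: $88,800 | Fabrication: $89,900

Combined headcount = 658.
Raw shares: Logistics 227/658 × $330,400 = 113,982.98; Finishing 75/658 × $330,400 = 37,659.57; Quality Lab 177/658 × $330,400 = 88,876.60; Fabrication 179/658 × $330,400 = 89,880.85.
At nearest $100: Logistics $114,000; Finishing $37,700; Quality Lab $88,900; Fabrication $89,900. Sum = $330,500.
Difference $330,400 − $330,500 = −$100 applied to Quality Lab: Quality Lab becomes $88,800.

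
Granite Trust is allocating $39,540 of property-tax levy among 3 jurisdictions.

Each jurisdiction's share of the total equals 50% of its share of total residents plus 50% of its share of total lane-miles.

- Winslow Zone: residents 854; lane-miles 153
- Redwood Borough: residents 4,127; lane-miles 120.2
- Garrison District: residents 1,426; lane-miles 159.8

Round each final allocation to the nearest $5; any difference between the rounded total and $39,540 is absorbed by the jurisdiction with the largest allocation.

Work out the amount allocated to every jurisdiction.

Residents total 6,407; lane-miles total 433.
Combined weights (50% residents + 50% lane-miles): Winslow Zone 0.2433; Redwood Borough 0.4609; Garrison District 0.2958.
Proportional shares: Winslow Zone 9,620.88; Redwood Borough 18,222.75; Garrison District 11,696.37.
Rounded to nearest $5: Winslow Zone $9,620; Redwood Borough $18,225; Garrison District $11,695. Sum = $39,540.
Rounded total matches; no reconciliation needed.

Winslow Zone: $9,620; Redwood Borough: $18,225; Garrison District: $11,695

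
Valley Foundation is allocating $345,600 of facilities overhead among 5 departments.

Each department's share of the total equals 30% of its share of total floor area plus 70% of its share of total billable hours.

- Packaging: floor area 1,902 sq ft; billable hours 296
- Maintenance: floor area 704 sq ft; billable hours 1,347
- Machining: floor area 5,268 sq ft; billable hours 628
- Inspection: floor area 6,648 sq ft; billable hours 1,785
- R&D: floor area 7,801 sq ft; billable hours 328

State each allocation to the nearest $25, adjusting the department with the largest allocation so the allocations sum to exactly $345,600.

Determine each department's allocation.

Floor area total 22,323; billable hours total 4,384.
Composite weights (30% floor area + 70% billable hours): Packaging 0.0728; Maintenance 0.2245; Machining 0.1711; Inspection 0.3744; R&D 0.1572.
Pro-rata amounts: Packaging 25,167.92; Maintenance 77,600.56; Machining 59,122.02; Inspection 129,377.61; R&D 54,331.89.
Rounded to nearest $25: Packaging $25,175; Maintenance $77,600; Machining $59,125; Inspection $129,375; R&D $54,325. Sum = $345,600.
Rounded total matches; no reconciliation needed.

Packaging: $25,175 · Maintenance: $77,600 · Machining: $59,125 · Inspection: $129,375 · R&D: $54,325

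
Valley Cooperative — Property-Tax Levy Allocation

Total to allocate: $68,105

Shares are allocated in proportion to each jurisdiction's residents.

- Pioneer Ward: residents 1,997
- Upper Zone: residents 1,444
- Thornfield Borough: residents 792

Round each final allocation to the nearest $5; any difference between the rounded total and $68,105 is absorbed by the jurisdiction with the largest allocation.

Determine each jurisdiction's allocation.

Residents total: 4,233.
Pro-rata amounts: Pioneer Ward 1,997/4,233 × $68,105 = 32,129.86; Upper Zone 1,444/4,233 × $68,105 = 23,232.61; Thornfield Borough 792/4,233 × $68,105 = 12,742.54.
At nearest $5: Pioneer Ward $32,130; Upper Zone $23,235; Thornfield Borough $12,745. Sum = $68,110.
Difference $68,105 − $68,110 = −$5 applied to largest allocation (Pioneer Ward): Pioneer Ward becomes $32,125.

Pioneer Ward: $32,125 · Upper Zone: $23,235 · Thornfield Borough: $12,745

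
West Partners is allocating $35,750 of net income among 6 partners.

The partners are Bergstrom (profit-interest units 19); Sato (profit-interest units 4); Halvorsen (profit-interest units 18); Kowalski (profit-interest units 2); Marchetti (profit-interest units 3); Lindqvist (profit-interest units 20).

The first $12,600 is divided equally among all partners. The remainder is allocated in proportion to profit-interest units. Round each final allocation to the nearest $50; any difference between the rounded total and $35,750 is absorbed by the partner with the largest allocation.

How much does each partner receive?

Equal tier: $12,600 ÷ 6 = $2,100 apiece.
Remainder $23,150 by profit-interest units (total 66): Bergstrom 6,664.39 → $6,650; Sato 1,403.03 → $1,400; Halvorsen 6,313.64 → $6,300; Kowalski 701.52 → $700; Marchetti 1,052.27 → $1,050; Lindqvist 7,015.15 → $7,000.
Rounding difference +$50 on remainder applied to Lindqvist.
Totals: Bergstrom $2,100 + $6,650 = $8,750; Sato $2,100 + $1,400 = $3,500; Halvorsen $2,100 + $6,300 = $8,400; Kowalski $2,100 + $700 = $2,800; Marchetti $2,100 + $1,050 = $3,150; Lindqvist $2,100 + $7,050 = $9,150.

Bergstrom: $8,750; Sato: $3,500; Halvorsen: $8,400; Kowalski: $2,800; Marchetti: $3,150; Lindqvist: $9,150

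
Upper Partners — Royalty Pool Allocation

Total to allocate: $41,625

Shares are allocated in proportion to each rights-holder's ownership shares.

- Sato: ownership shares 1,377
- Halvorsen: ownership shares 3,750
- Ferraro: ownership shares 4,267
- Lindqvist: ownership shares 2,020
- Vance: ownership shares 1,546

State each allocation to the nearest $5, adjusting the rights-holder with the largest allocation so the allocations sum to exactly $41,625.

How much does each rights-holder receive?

Sato: $4,425 · Halvorsen: $12,045 · Ferraro: $13,700 · Lindqvist: $6,490 · Vance: $4,965

Sum of ownership shares: 12,960.
Proportional shares: Sato 1,377/12,960 × $41,625 = 4,422.66; Halvorsen 3,750/12,960 × $41,625 = 12,044.27; Ferraro 4,267/12,960 × $41,625 = 13,704.77; Lindqvist 2,020/12,960 × $41,625 = 6,487.85; Vance 1,546/12,960 × $41,625 = 4,965.45.
Rounded to nearest $5: Sato $4,425; Halvorsen $12,045; Ferraro $13,705; Lindqvist $6,490; Vance $4,965. Sum = $41,630.
Difference $41,625 − $41,630 = −$5 applied to largest allocation (Ferraro): Ferraro becomes $13,700.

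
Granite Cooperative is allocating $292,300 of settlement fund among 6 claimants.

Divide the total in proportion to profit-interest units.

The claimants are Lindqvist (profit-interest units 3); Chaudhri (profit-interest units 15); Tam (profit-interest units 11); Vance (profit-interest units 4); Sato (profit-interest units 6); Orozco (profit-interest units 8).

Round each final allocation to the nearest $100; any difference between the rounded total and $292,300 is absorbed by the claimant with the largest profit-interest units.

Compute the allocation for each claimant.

Total profit-interest units = 47.
Pro-rata amounts: Lindqvist 3/47 × $292,300 = 18,657.45; Chaudhri 15/47 × $292,300 = 93,287.23; Tam 11/47 × $292,300 = 68,410.64; Vance 4/47 × $292,300 = 24,876.60; Sato 6/47 × $292,300 = 37,314.89; Orozco 8/47 × $292,300 = 49,753.19.
Rounded to nearest $100: Lindqvist $18,700; Chaudhri $93,300; Tam $68,400; Vance $24,900; Sato $37,300; Orozco $49,800. Sum = $292,400.
Difference $292,300 − $292,400 = −$100 applied to largest profit-interest units (Chaudhri): Chaudhri becomes $93,200.

Lindqvist: $18,700; Chaudhri: $93,200; Tam: $68,400; Vance: $24,900; Sato: $37,300; Orozco: $49,800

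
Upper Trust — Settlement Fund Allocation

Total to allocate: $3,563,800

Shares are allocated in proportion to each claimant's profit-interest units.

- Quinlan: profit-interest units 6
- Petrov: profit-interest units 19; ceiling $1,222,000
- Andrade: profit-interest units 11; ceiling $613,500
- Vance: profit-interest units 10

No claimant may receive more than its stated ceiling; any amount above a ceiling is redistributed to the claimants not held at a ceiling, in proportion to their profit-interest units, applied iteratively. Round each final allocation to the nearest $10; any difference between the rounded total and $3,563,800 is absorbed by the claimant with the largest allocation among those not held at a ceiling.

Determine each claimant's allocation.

Profit-interest units total: 46.
Pro-rata shares before constraints: Quinlan 464,843.48; Petrov 1,472,004.35; Andrade 852,213.04; Vance 774,739.13.
Capped: Petrov ($1,222,000), Andrade ($613,500); residual $1,728,300 reallocated over remaining profit-interest units 16.
Redistributed shares: Quinlan 648,112.50 → $648,110; Vance 1,080,187.50 → $1,080,190.

Quinlan: $648,110; Petrov: $1,222,000; Andrade: $613,500; Vance: $1,080,190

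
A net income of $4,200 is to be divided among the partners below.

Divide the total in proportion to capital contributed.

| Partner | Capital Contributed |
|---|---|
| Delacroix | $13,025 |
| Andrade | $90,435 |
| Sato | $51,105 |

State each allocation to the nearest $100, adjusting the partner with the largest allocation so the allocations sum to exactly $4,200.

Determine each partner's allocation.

Sum of capital contributed: 154,565.
Proportional shares: Delacroix 13,025/154,565 × $4,200 = 353.93; Andrade 90,435/154,565 × $4,200 = 2,457.39; Sato 51,105/154,565 × $4,200 = 1,388.68.
After rounding ($100): Delacroix $400; Andrade $2,500; Sato $1,400. Sum = $4,300.
Difference $4,200 − $4,300 = −$100 applied to largest allocation (Andrade): Andrade becomes $2,400.

Delacroix: $400 · Andrade: $2,400 · Sato: $1,400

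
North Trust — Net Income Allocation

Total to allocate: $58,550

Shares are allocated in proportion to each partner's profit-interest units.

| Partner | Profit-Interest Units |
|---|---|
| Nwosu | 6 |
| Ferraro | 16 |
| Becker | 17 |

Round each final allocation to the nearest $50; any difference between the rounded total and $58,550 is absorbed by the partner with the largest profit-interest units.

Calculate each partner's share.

Total profit-interest units = 6 + 16 + 17 = 39.
Raw shares: Nwosu 9,007.69; Ferraro 24,020.51; Becker 25,521.79.
At nearest $50: Nwosu $9,000; Ferraro $24,000; Becker $25,500. Sum = $58,500.
Difference $58,550 − $58,500 = +$50 applied to largest profit-interest units (Becker): Becker becomes $25,550.

Nwosu: $9,000; Ferraro: $24,000; Becker: $25,550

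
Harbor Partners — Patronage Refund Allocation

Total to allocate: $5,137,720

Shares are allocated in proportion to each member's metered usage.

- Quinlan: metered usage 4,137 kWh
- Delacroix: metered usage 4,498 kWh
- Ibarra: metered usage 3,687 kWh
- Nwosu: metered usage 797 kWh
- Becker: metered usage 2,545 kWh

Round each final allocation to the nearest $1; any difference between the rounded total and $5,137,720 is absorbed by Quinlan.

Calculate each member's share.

Quinlan: $1,356,918; Delacroix: $1,475,323; Ibarra: $1,209,319; Nwosu: $261,412; Becker: $834,748

Metered usage total: 15,664.
Raw shares: Quinlan 4,137/15,664 × $5,137,720 = 1,356,916.98; Delacroix 4,498/15,664 × $5,137,720 = 1,475,323.32; Ibarra 3,687/15,664 × $5,137,720 = 1,209,319.05; Nwosu 797/15,664 × $5,137,720 = 261,412.34; Becker 2,545/15,664 × $5,137,720 = 834,748.30.
After rounding ($1): Quinlan $1,356,917; Delacroix $1,475,323; Ibarra $1,209,319; Nwosu $261,412; Becker $834,748. Sum = $5,137,719.
Difference $5,137,720 − $5,137,719 = +$1 applied to Quinlan: Quinlan becomes $1,356,918.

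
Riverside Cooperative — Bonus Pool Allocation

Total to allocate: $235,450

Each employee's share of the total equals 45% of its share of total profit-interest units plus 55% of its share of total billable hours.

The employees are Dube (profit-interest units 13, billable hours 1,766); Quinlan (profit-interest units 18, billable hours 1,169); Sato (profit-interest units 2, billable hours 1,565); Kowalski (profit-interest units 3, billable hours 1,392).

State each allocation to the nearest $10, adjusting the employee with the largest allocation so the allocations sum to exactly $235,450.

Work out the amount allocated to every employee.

Totals — profit-interest units 36, billable hours 5,892.
Composite weights (45% profit-interest units + 55% billable hours): Dube 0.3274; Quinlan 0.3341; Sato 0.1711; Kowalski 0.1674.
Proportional shares: Dube 77,074.71; Quinlan 78,669.15; Sato 40,282.65; Kowalski 39,423.49.
At nearest $10: Dube $77,070; Quinlan $78,670; Sato $40,280; Kowalski $39,420. Sum = $235,440.
Difference $235,450 − $235,440 = +$10 applied to largest allocation (Quinlan): Quinlan becomes $78,680.

Dube: $77,070 · Quinlan: $78,680 · Sato: $40,280 · Kowalski: $39,420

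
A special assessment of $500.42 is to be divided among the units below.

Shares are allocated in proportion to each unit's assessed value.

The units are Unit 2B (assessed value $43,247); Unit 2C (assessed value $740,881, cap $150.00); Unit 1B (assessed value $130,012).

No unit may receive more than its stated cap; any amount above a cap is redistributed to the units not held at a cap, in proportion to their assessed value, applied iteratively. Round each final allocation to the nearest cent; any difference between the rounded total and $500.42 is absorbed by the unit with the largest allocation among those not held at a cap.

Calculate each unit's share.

Unit 2B: $87.47 | Unit 2C: $150.00 | Unit 1B: $262.95

Sum of assessed value: 914,140.
Pro-rata shares before constraints: Unit 2B 23.6743; Unit 2C 405.5743; Unit 1B 71.1714.
Cap binds for Unit 2C ($150.00); residual $350.42 reallocated over remaining assessed value 173,259.
Redistributed shares: Unit 2B 87.4680 → $87.47; Unit 1B 262.9520 → $262.95.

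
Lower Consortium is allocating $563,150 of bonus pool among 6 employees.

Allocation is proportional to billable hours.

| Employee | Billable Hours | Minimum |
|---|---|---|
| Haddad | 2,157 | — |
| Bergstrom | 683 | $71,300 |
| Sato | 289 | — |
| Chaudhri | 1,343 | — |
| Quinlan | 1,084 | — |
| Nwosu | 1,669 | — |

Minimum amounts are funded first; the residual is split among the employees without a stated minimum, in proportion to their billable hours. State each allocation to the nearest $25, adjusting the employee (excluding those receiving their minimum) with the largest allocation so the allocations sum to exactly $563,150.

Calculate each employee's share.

Haddad: $162,175 | Bergstrom: $71,300 | Sato: $21,725 | Chaudhri: $100,975 | Quinlan: $81,500 | Nwosu: $125,475

Fund the minimums — Bergstrom $71,300. Remaining pool $491,850.
Remaining pool split over remaining billable hours 6,542: Haddad 162,170.66 → $162,175; Sato 21,728.01 → $21,725; Chaudhri 100,971.35 → $100,975; Quinlan 81,498.84 → $81,500; Nwosu 125,481.14 → $125,475.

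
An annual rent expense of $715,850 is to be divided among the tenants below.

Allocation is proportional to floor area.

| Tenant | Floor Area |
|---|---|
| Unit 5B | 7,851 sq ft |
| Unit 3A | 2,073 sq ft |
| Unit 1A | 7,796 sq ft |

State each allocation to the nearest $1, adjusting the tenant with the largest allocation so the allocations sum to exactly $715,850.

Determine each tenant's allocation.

Unit 5B: $317,163 | Unit 3A: $83,745 | Unit 1A: $314,942

Total floor area = 17,720.
Unrounded shares: Unit 5B 7,851/17,720 × $715,850 = 317,163.56; Unit 3A 2,073/17,720 × $715,850 = 83,744.75; Unit 1A 7,796/17,720 × $715,850 = 314,941.68.
At nearest $1: Unit 5B $317,164; Unit 3A $83,745; Unit 1A $314,942. Sum = $715,851.
Difference $715,850 − $715,851 = −$1 applied to largest allocation (Unit 5B): Unit 5B becomes $317,163.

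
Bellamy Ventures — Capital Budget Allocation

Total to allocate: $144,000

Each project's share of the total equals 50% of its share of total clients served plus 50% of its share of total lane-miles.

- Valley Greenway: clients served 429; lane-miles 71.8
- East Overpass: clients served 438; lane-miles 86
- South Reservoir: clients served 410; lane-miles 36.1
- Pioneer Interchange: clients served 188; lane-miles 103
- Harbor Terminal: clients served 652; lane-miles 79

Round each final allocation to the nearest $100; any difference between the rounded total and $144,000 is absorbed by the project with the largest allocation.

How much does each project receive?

Valley Greenway: $28,300; East Overpass: $31,400; South Reservoir: $20,900; Pioneer Interchange: $26,100; Harbor Terminal: $37,300

Clients served total 2,117; lane-miles total 375.9.
Combined weights (50% clients served + 50% lane-miles): Valley Greenway 0.1968; East Overpass 0.2178; South Reservoir 0.1449; Pioneer Interchange 0.1814; Harbor Terminal 0.2591.
Pro-rata amounts: Valley Greenway 28,343.05; East Overpass 31,369.02; South Reservoir 20,858.87; Pioneer Interchange 26,122.60; Harbor Terminal 37,306.46.
Rounded to nearest $100: Valley Greenway $28,300; East Overpass $31,400; South Reservoir $20,900; Pioneer Interchange $26,100; Harbor Terminal $37,300. Sum = $144,000.
No rounding difference to absorb.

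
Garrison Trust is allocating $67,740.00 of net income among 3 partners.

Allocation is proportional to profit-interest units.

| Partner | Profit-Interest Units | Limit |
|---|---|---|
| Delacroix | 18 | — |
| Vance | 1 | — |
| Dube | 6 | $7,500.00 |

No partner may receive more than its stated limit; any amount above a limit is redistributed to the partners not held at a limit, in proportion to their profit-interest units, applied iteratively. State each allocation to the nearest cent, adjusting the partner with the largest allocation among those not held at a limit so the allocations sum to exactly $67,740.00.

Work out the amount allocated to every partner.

Combined profit-interest units = 25.
Unconstrained shares: Delacroix 48,772.8000; Vance 2,709.6000; Dube 16,257.6000.
Cap binds for Dube ($7,500.00); residual $60,240.00 reallocated over remaining profit-interest units 19.
Remaining shares: Delacroix 57,069.4737 → $57,069.47; Vance 3,170.5263 → $3,170.53.

Delacroix: $57,069.47; Vance: $3,170.53; Dube: $7,500.00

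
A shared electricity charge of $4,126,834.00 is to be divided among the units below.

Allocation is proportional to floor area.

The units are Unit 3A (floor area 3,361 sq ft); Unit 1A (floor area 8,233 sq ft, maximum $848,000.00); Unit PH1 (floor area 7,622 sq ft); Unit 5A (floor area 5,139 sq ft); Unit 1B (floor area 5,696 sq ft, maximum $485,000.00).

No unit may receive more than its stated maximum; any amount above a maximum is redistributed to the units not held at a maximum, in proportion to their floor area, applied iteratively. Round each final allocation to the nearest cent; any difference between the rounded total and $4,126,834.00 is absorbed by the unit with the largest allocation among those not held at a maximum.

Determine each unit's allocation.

Sum of floor area: 30,051.
Unconstrained shares: Unit 3A 461,558.3200; Unit 1A 1,130,618.7588; Unit PH1 1,046,711.5486; Unit 5A 705,726.9284; Unit 1B 782,218.4441.
Held at cap: Unit 1A ($848,000.00), Unit 1B ($485,000.00); remaining pool $2,793,834.00 reallocated over remaining floor area 16,122.
Remaining shares: Unit 3A 582,438.6598 → $582,438.66; Unit PH1 1,320,841.2572 → $1,320,841.26; Unit 5A 890,554.0830 → $890,554.08.

Unit 3A: $582,438.66; Unit 1A: $848,000.00; Unit PH1: $1,320,841.26; Unit 5A: $890,554.08; Unit 1B: $485,000.00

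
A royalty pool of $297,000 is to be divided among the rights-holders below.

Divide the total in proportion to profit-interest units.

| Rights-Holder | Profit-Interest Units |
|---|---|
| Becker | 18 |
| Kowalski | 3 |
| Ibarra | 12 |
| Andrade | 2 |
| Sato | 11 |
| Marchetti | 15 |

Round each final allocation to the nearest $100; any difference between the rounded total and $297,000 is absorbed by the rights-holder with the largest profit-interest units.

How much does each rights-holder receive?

Becker: $87,700; Kowalski: $14,600; Ibarra: $58,400; Andrade: $9,700; Sato: $53,600; Marchetti: $73,000

Combined profit-interest units = 61.
Proportional shares: Becker 18/61 × $297,000 = 87,639.34; Kowalski 3/61 × $297,000 = 14,606.56; Ibarra 12/61 × $297,000 = 58,426.23; Andrade 2/61 × $297,000 = 9,737.70; Sato 11/61 × $297,000 = 53,557.38; Marchetti 15/61 × $297,000 = 73,032.79.
Rounded to nearest $100: Becker $87,600; Kowalski $14,600; Ibarra $58,400; Andrade $9,700; Sato $53,600; Marchetti $73,000. Sum = $296,900.
Difference $297,000 − $296,900 = +$100 applied to largest profit-interest units (Becker): Becker becomes $87,700.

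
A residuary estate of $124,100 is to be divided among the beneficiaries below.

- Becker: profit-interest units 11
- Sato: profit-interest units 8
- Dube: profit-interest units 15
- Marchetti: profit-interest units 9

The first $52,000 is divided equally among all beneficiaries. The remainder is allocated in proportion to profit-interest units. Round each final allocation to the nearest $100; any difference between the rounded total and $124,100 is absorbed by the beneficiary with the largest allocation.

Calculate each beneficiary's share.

$52,000 shared equally gives $13,000 per beneficiary.
Remainder $72,100 by profit-interest units (total 43): Becker 18,444.19 → $18,400; Sato 13,413.95 → $13,400; Dube 25,151.16 → $25,200; Marchetti 15,090.70 → $15,100.
Totals: Becker $13,000 + $18,400 = $31,400; Sato $13,000 + $13,400 = $26,400; Dube $13,000 + $25,200 = $38,200; Marchetti $13,000 + $15,100 = $28,100.

Becker: $31,400 | Sato: $26,400 | Dube: $38,200 | Marchetti: $28,100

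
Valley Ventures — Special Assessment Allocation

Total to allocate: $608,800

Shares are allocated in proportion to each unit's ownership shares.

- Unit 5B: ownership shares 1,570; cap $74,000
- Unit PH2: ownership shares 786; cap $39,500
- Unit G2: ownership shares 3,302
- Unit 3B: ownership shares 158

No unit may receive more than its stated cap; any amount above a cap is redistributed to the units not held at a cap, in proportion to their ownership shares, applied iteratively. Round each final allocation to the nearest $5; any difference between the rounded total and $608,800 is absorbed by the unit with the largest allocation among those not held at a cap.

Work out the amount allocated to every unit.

Unit 5B: $74,000 | Unit PH2: $39,500 | Unit G2: $472,680 | Unit 3B: $22,620

Ownership shares total: 5,816.
Proportional shares (ignoring caps): Unit 5B 164,342.503; Unit PH2 82,275.93; Unit G2 345,642.64; Unit 3B 16,538.93.
Capped: Unit 5B ($74,000), Unit PH2 ($39,500); balance $495,300 reallocated over remaining ownership shares 3,460.
Shares after redistribution: Unit G2 472,682.25 → $472,680; Unit 3B 22,617.75 → $22,620.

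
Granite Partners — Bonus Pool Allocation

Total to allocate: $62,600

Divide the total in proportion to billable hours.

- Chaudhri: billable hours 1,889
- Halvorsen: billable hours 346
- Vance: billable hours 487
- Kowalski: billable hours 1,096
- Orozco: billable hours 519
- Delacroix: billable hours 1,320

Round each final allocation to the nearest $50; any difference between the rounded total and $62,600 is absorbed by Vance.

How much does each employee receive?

Chaudhri: $20,900; Halvorsen: $3,850; Vance: $5,350; Kowalski: $12,150; Orozco: $5,750; Delacroix: $14,600

Total billable hours = 5,657.
Pro-rata amounts: Chaudhri 1,889/5,657 × $62,600 = 20,903.55; Halvorsen 346/5,657 × $62,600 = 3,828.81; Vance 487/5,657 × $62,600 = 5,389.11; Kowalski 1,096/5,657 × $62,600 = 12,128.27; Orozco 519/5,657 × $62,600 = 5,743.22; Delacroix 1,320/5,657 × $62,600 = 14,607.04.
After rounding ($50): Chaudhri $20,900; Halvorsen $3,850; Vance $5,400; Kowalski $12,150; Orozco $5,750; Delacroix $14,600. Sum = $62,650.
Difference $62,600 − $62,650 = −$50 applied to Vance: Vance becomes $5,350.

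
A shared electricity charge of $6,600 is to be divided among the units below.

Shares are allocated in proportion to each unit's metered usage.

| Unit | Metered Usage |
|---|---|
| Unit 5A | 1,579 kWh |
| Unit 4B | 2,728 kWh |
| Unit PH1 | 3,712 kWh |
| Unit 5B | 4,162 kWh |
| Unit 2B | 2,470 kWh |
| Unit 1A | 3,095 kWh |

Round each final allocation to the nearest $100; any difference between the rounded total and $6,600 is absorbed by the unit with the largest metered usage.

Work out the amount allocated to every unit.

Unit 5A: $600 · Unit 4B: $1,000 · Unit PH1: $1,400 · Unit 5B: $1,500 · Unit 2B: $900 · Unit 1A: $1,200

Metered usage total: 1,579 + 2,728 + 3,712 + 4,162 + 2,470 + 3,095 = 17,746.
Raw shares: Unit 5A 587.25; Unit 4B 1,014.58; Unit PH1 1,380.55; Unit 5B 1,547.91; Unit 2B 918.63; Unit 1A 1,151.08.
Rounded to nearest $100: Unit 5A $600; Unit 4B $1,000; Unit PH1 $1,400; Unit 5B $1,500; Unit 2B $900; Unit 1A $1,200. Sum = $6,600.
Sum already equals the total — no adjustment.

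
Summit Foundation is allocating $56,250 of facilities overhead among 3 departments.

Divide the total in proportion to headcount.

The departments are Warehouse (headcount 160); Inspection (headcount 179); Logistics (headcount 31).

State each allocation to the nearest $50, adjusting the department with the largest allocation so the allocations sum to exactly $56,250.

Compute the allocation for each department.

Warehouse: $24,300; Inspection: $27,250; Logistics: $4,700

Headcount total: 370.
Raw shares: Warehouse 160/370 × $56,250 = 24,324.32; Inspection 179/370 × $56,250 = 27,212.84; Logistics 31/370 × $56,250 = 4,712.84.
After rounding ($50): Warehouse $24,300; Inspection $27,200; Logistics $4,700. Sum = $56,200.
Difference $56,250 − $56,200 = +$50 applied to largest allocation (Inspection): Inspection becomes $27,250.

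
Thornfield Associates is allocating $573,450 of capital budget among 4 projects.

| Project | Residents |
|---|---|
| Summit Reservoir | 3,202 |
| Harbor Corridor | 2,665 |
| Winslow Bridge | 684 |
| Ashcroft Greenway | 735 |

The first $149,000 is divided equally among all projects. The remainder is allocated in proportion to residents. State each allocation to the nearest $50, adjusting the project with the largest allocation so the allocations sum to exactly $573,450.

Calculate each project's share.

Equal tier: $149,000 ÷ 4 = $37,250 apiece.
Remainder $424,450 by residents (total 7,286): Summit Reservoir 186,534.30 → $186,550; Harbor Corridor 155,251.06 → $155,250; Winslow Bridge 39,846.80 → $39,850; Ashcroft Greenway 42,817.84 → $42,800.
Totals: Summit Reservoir $37,250 + $186,550 = $223,800; Harbor Corridor $37,250 + $155,250 = $192,500; Winslow Bridge $37,250 + $39,850 = $77,100; Ashcroft Greenway $37,250 + $42,800 = $80,050.

Summit Reservoir: $223,800 | Harbor Corridor: $192,500 | Winslow Bridge: $77,100 | Ashcroft Greenway: $80,050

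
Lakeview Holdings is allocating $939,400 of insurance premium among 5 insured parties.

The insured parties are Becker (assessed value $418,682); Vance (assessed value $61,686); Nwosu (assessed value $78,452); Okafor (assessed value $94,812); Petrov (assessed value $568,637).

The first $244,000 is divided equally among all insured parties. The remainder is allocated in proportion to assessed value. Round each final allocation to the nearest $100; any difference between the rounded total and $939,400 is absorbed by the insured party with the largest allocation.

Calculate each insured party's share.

Becker: $287,000 | Vance: $83,900 | Nwosu: $93,400 | Okafor: $102,700 | Petrov: $372,400

$244,000 shared equally gives $48,800 per insured party.
Remainder $695,400 by assessed value (total 1,222,269): Becker 238,205.72 → $238,200; Vance 35,095.75 → $35,100; Nwosu 44,634.63 → $44,600; Okafor 53,942.52 → $53,900; Petrov 323,521.39 → $323,500.
Rounding difference +$100 on remainder applied to Petrov.
Totals: Becker $48,800 + $238,200 = $287,000; Vance $48,800 + $35,100 = $83,900; Nwosu $48,800 + $44,600 = $93,400; Okafor $48,800 + $53,900 = $102,700; Petrov $48,800 + $323,600 = $372,400.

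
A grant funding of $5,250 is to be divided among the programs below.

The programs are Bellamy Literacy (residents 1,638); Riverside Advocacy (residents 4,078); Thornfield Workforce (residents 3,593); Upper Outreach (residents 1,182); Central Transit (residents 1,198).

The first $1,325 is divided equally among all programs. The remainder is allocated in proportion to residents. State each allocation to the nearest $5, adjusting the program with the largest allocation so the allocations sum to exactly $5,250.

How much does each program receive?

Equal tier: $1,325 ÷ 5 = $265 apiece.
Remainder $3,925 by residents (total 11,689): Bellamy Literacy 550.02 → $550; Riverside Advocacy 1,369.33 → $1,370; Thornfield Workforce 1,206.48 → $1,205; Upper Outreach 396.90 → $395; Central Transit 402.27 → $400.
Rounding difference +$5 on remainder applied to Riverside Advocacy.
Totals: Bellamy Literacy $265 + $550 = $815; Riverside Advocacy $265 + $1,375 = $1,640; Thornfield Workforce $265 + $1,205 = $1,470; Upper Outreach $265 + $395 = $660; Central Transit $265 + $400 = $665.

Bellamy Literacy: $815 · Riverside Advocacy: $1,640 · Thornfield Workforce: $1,470 · Upper Outreach: $660 · Central Transit: $665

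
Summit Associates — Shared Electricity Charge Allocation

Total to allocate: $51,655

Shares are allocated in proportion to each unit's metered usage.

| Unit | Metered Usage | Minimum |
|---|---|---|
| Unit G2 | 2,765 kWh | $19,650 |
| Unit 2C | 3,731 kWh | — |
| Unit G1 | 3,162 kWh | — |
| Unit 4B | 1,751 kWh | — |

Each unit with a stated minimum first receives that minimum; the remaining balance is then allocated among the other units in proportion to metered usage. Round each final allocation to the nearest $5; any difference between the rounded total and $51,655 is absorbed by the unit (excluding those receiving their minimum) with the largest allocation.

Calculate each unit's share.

Fund the minimums — Unit G2 $19,650. Residual $32,005.
Residual split over remaining metered usage 8,644: Unit 2C 13,814.28 → $13,815; Unit G1 11,707.52 → $11,710; Unit 4B 6,483.20 → $6,485.
Rounding difference −$5 applied to Unit 2C → $13,810.

Unit G2: $19,650; Unit 2C: $13,810; Unit G1: $11,710; Unit 4B: $6,485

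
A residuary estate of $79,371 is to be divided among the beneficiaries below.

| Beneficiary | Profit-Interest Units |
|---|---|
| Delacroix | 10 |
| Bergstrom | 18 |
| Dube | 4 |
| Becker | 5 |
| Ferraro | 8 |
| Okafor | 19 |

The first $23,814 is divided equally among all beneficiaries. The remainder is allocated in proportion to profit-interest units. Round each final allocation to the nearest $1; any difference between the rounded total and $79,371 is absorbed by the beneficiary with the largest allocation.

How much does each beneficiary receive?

Delacroix: $12,650; Bergstrom: $19,594; Dube: $7,441; Becker: $8,309; Ferraro: $10,914; Okafor: $20,463

First tranche $23,814 split equally: $3,969 each.
Remainder $55,557 by profit-interest units (total 64): Delacroix 8,680.78 → $8,681; Bergstrom 15,625.41 → $15,625; Dube 3,472.31 → $3,472; Becker 4,340.39 → $4,340; Ferraro 6,944.62 → $6,945; Okafor 16,493.48 → $16,493.
Rounding difference +$1 on remainder applied to Okafor.
Totals: Delacroix $3,969 + $8,681 = $12,650; Bergstrom $3,969 + $15,625 = $19,594; Dube $3,969 + $3,472 = $7,441; Becker $3,969 + $4,340 = $8,309; Ferraro $3,969 + $6,945 = $10,914; Okafor $3,969 + $16,494 = $20,463.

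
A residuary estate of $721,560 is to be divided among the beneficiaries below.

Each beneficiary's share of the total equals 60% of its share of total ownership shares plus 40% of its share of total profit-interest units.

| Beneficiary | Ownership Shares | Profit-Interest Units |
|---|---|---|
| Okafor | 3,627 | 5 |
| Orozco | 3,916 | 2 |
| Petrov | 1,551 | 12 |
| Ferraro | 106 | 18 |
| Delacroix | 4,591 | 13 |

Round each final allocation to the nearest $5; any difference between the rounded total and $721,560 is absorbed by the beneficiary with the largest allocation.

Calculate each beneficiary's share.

Ownership shares total 13,791; profit-interest units total 50.
Blended shares (60% ownership shares + 40% profit-interest units): Okafor 0.1978; Orozco 0.1864; Petrov 0.1635; Ferraro 0.1486; Delacroix 0.3037.
Raw shares: Okafor 142,723.53; Orozco 134,478.57; Petrov 117,959.76; Ferraro 107,232.26; Delacroix 219,165.88.
After rounding ($5): Okafor $142,725; Orozco $134,480; Petrov $117,960; Ferraro $107,230; Delacroix $219,165. Sum = $721,560.
Sum already equals the total — no adjustment.

Okafor: $142,725; Orozco: $134,480; Petrov: $117,960; Ferraro: $107,230; Delacroix: $219,165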